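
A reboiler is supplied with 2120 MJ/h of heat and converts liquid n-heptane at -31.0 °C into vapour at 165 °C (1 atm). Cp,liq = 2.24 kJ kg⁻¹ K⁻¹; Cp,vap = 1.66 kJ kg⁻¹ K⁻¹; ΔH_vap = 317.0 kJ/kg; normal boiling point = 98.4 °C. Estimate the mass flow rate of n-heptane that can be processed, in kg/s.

Δh = 2.24×(98.4−-31.0) + 317.0 + 1.66×(165−98.4) = 717.41 kJ/kg
Q = 2120 MJ/h = 588.89 kJ/s = 588.89 kJ/s
ṁ = Q/Δh = 588.89 / 717.41 = 0.82085 kg/s

ṁ = 0.821 kg/s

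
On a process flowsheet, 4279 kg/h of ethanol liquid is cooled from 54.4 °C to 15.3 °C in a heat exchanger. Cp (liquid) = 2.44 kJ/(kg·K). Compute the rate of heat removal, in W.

Q_c = 113000 W

Q = ṁ·Cp·ΔT = 4279 × 2.44 × (15.3 − 54.4) = -408230 kJ/h
Converting: 408230 / 3600 s = 113.4 kW
Cooling duty = 113400 W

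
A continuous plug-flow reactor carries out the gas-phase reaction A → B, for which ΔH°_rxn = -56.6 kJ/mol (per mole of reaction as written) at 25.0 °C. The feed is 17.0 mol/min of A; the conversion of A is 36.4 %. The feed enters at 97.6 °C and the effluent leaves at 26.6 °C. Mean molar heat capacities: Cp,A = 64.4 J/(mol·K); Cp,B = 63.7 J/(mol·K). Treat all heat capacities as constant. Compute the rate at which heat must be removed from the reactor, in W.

Extent of reaction ξ = 0.364 × 17.0 = 6.188 mol/min
Reaction term: ξ·ΔH°_rxn = 6.188 × -56.6 = -350.24 kJ/min
Sensible, feed 97.6→25 °C: -79.482 kJ/min
Outlet flows (mol/min): A 10.812, B 6.188
Sensible, products 25→26.6 °C: 1.7447 kJ/min
Q = ΔH = -427.98 kJ/min = -7.133 kW
Heat removed = 7133 W

Q_out = 7130 W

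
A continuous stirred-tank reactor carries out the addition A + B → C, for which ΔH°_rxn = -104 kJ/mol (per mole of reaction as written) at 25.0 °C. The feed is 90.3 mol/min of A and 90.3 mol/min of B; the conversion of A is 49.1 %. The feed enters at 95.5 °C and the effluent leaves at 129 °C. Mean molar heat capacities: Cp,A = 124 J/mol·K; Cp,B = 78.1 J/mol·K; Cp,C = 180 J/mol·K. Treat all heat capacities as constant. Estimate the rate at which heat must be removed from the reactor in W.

Q_out = 68400 W

Extent of reaction ξ = 0.491 × 90.3 = 44.337 mol/min
Reaction term: ξ·ΔH°_rxn = 44.337 × -104 = -4611.1 kJ/min
Sensible, feed 95.5→25 °C: -1286.6 kJ/min
Outlet flows (mol/min): A 45.963, B 45.963, C 44.337
Sensible, products 25→129 °C: 1796.1 kJ/min
Q = ΔH = -4101.6 kJ/min = -68.36 kW
Heat removed = 68360 W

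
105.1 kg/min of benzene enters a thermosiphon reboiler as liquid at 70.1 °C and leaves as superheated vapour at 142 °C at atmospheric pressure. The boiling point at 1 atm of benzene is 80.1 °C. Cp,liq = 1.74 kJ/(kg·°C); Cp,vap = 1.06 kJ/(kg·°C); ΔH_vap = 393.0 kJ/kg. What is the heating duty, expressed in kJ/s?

liquid 70.1→80.1 °C: 17.4 kJ/kg
vaporisation at 80.1 °C: 393 kJ/kg
vapour 80.1→142 °C: 65.614 kJ/kg
Δh = 17.4 + 393 + 65.614 = 476.01 kJ/kg
Q = ṁ·Δh = 105.1 kg/min × 476.01 kJ/kg = 50029 kJ/min
|Q| = 833.82 kW

Q = 834 kJ/s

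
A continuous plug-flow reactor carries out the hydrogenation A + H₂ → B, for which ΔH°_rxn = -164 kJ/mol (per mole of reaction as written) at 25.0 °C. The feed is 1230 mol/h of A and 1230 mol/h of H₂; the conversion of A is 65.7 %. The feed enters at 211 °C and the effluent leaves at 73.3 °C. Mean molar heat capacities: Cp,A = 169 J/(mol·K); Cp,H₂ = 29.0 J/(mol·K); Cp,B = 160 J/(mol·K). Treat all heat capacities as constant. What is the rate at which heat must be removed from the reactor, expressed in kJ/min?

Extent of reaction ξ = 0.657 × 1230 = 808.11 mol/h
Reaction term: ξ·ΔH°_rxn = 808.11 × -164 = -132530 kJ/h
Sensible, feed 211→25 °C: -45298 kJ/h
Outlet flows (mol/h): A 421.89, H₂ 421.89, B 808.11
Sensible, products 25→73.3 °C: 10280 kJ/h
Q = ΔH = -167550 kJ/h = -46.541 kW
Heat removed = 2792.5 kJ/min

Q_out = 2790 kJ/min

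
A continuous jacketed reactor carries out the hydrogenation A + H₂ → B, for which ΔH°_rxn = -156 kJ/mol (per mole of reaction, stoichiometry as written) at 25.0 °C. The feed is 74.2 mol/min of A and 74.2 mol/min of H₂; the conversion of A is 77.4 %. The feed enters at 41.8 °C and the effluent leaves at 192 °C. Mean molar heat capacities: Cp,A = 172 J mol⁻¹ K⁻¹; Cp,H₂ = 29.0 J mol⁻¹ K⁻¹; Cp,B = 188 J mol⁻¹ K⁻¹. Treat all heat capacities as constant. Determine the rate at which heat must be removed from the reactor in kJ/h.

Extent of reaction ξ = 0.774 × 74.2 = 57.431 mol/min
Reaction term: ξ·ΔH°_rxn = 57.431 × -156 = -8959.2 kJ/min
Sensible, feed 41.8→25 °C: -250.56 kJ/min
Outlet flows (mol/min): A 16.769, H₂ 16.769, B 57.431
Sensible, products 25→192 °C: 2366 kJ/min
Q = ΔH = -6843.8 kJ/min = -114.06 kW
Heat removed = 410630 kJ/h

Q_out = 411000 kJ/h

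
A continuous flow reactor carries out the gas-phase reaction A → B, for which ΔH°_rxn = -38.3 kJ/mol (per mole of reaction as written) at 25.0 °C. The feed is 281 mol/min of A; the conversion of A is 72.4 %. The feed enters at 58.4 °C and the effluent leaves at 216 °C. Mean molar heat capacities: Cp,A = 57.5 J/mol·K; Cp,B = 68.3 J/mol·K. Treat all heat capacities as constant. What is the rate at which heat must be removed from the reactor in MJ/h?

Q_out = 290 MJ/h

Extent of reaction ξ = 0.724 × 281 = 203.44 mol/min
Reaction term: ξ·ΔH°_rxn = 203.44 × -38.3 = -7791.9 kJ/min
Sensible, feed 58.4→25 °C: -539.66 kJ/min
Outlet flows (mol/min): A 77.556, B 203.44
Sensible, products 25→216 °C: 3505.7 kJ/min
Q = ΔH = -4825.8 kJ/min = -80.43 kW
Heat removed = 289.55 MJ/h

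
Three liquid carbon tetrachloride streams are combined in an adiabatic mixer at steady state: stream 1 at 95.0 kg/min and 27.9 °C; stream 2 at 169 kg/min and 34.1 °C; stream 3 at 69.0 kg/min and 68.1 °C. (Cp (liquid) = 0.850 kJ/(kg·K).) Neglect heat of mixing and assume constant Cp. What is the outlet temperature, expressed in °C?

T_out = 39.4 °C

Energy balance with Q = 0: Σ ṁᵢCp,ᵢ(T_out − Tᵢ) = 0
Σ ṁᵢCp,ᵢTᵢ = 95.0×0.850×27.9 + 169×0.850×34.1 + 69.0×0.850×68.1 = 11145
Σ ṁᵢCp,ᵢ = 95.0×0.850 + 169×0.850 + 69.0×0.850 = 283.05
T_out = 11145 / 283.05 = 39.376 °C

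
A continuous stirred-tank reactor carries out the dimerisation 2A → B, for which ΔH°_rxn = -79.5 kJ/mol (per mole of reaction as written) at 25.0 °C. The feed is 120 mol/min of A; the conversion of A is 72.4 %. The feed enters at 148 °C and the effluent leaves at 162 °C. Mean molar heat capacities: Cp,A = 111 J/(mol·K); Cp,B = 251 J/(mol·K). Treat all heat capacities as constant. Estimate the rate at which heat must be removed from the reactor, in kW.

Extent of reaction ξ = 0.724 × 120 / 2 = 43.44 mol/min
Reaction term: ξ·ΔH°_rxn = 43.44 × -79.5 = -3453.5 kJ/min
Sensible, feed 148→25 °C: -1638.4 kJ/min
Outlet flows (mol/min): A 33.12, B 43.44
Sensible, products 25→162 °C: 1997.4 kJ/min
Q = ΔH = -3094.4 kJ/min = -51.574 kW
Heat removed = 51.574 kW

Q_out = 51.6 kW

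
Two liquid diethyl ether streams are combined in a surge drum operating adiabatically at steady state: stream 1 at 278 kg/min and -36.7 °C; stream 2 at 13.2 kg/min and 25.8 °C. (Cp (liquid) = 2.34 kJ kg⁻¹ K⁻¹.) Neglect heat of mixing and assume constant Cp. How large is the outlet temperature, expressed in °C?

T_out = -33.9 °C

Adiabatic, steady state ⇒ Σ ṁᵢCp,ᵢ(T_out − Tᵢ) = 0
T_out = Σ ṁᵢCp,ᵢTᵢ / Σ ṁᵢCp,ᵢ
      = -23077 / 681.41 = -33.867 °C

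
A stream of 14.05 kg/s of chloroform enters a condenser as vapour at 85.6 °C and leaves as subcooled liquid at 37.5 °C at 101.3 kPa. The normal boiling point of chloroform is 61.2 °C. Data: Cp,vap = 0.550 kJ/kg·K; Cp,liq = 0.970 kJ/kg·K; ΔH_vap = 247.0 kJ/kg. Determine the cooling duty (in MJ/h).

vapour 85.6→61.2 °C: -13.42 kJ/kg
condensation at 61.2 °C: -247 kJ/kg
liquid 61.2→37.5 °C: -22.989 kJ/kg
Δh = -13.42 + -247 + -22.989 = -283.41 kJ/kg
Q = ṁ·Δh = 14.05 kg/s × -283.41 kJ/kg = -3981.9 kJ/s
|Q| = 3981.9 kW = 14335 MJ/h

Q_c = 14300 MJ/h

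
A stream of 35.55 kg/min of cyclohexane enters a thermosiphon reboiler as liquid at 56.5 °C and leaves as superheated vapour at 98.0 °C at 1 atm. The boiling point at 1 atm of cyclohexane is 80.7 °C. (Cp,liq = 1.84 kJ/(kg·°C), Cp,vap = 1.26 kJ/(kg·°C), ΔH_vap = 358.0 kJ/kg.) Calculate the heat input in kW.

liquid 56.5→80.7 °C: 44.528 kJ/kg
vaporisation at 80.7 °C: 358 kJ/kg
vapour 80.7→98.0 °C: 21.798 kJ/kg
Δh = 44.528 + 358 + 21.798 = 424.33 kJ/kg
Q = ṁ·Δh = 35.55 kg/min × 424.33 kJ/kg = 15085 kJ/min
|Q| = 251.41 kW

Q = 251 kW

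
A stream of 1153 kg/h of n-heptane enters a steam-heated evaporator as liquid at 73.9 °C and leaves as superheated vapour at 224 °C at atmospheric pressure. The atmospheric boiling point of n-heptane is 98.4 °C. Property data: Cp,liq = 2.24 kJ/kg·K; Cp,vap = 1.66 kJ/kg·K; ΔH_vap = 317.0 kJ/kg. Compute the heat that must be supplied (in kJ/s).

liquid 73.9→98.4 °C: 54.88 kJ/kg
vaporisation at 98.4 °C: 317 kJ/kg
vapour 98.4→224 °C: 208.5 kJ/kg
Δh = 54.88 + 317 + 208.5 = 580.38 kJ/kg
Q = ṁ·Δh = 1153 kg/h × 580.38 kJ/kg = 669170 kJ/h
|Q| = 185.88 kW

Q = 186 kJ/s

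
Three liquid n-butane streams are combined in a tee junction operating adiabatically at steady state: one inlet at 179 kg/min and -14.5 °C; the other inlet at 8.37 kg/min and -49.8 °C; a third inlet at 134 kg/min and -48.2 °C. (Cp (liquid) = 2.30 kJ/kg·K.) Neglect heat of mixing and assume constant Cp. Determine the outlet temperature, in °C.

T_out = -29.5 °C

Adiabatic, steady state ⇒ Σ ṁᵢCp,ᵢ(T_out − Tᵢ) = 0
T_out = Σ ṁᵢCp,ᵢTᵢ / Σ ṁᵢCp,ᵢ
      = -21784 / 739.15 = -29.471 °C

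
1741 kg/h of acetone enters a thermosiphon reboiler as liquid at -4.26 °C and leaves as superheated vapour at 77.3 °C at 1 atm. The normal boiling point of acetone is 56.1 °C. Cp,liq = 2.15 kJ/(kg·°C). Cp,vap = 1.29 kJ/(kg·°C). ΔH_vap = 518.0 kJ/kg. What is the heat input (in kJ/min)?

liquid -4.26→56.1 °C: 129.77 kJ/kg
vaporisation at 56.1 °C: 518 kJ/kg
vapour 56.1→77.3 °C: 27.348 kJ/kg
Δh = 129.77 + 518 + 27.348 = 675.12 kJ/kg
Q = ṁ·Δh = 1741 kg/h × 675.12 kJ/kg = 1.1754e+06 kJ/h
|Q| = 326.5 kW = 19590 kJ/min

Q = 19600 kJ/min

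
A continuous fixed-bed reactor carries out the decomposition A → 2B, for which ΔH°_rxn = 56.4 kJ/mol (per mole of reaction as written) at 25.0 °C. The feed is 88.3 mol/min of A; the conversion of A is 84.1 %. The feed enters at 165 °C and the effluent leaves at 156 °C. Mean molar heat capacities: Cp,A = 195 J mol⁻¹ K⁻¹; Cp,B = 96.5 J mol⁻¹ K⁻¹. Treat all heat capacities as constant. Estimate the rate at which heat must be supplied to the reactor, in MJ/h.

Extent of reaction ξ = 0.841 × 88.3 = 74.26 mol/min
Reaction term: ξ·ΔH°_rxn = 74.26 × 56.4 = 4188.3 kJ/min
Sensible, feed 165→25 °C: -2410.6 kJ/min
Outlet flows (mol/min): A 14.04, B 148.52
Sensible, products 25→156 °C: 2236.2 kJ/min
Q = ΔH = 4013.9 kJ/min = 66.898 kW
Heat supplied = 240.83 MJ/h

Q_in = 241 MJ/h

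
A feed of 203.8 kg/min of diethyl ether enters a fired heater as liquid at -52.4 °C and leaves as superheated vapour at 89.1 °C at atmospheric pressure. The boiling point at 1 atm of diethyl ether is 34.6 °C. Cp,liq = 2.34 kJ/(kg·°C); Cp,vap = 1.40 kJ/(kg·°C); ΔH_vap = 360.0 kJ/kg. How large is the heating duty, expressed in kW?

liquid -52.4→34.6 °C: 203.58 kJ/kg
vaporisation at 34.6 °C: 360 kJ/kg
vapour 34.6→89.1 °C: 76.3 kJ/kg
Δh = 203.58 + 360 + 76.3 = 639.88 kJ/kg
Q = ṁ·Δh = 203.8 kg/min × 639.88 kJ/kg = 130410 kJ/min
|Q| = 2173.5 kW

Q = 2170 kW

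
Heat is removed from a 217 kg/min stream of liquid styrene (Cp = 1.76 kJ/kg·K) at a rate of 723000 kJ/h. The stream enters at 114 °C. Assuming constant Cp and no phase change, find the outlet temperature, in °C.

T_out = 82.4 °C

Q = 723000 kJ/h = 12050 kJ/min
ΔT = Q/(ṁ·Cp) = 12050/(217×1.76) = 31.551 K
T_out = 114 − 31.551 = 82.449 °C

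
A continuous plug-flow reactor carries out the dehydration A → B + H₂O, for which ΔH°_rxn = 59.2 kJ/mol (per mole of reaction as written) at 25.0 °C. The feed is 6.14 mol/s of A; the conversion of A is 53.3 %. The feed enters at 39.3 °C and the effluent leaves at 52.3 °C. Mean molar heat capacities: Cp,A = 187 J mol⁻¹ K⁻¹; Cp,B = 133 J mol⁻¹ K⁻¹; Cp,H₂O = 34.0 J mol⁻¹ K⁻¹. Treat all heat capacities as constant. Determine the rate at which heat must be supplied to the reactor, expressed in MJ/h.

Extent of reaction ξ = 0.533 × 6.14 = 3.2726 mol/s
Reaction term: ξ·ΔH°_rxn = 3.2726 × 59.2 = 193.74 kJ/s
Sensible, feed 39.3→25 °C: -16.419 kJ/s
Outlet flows (mol/s): A 2.8674, B 3.2726, H₂O 3.2726
Sensible, products 25→52.3 °C: 29.558 kJ/s
Q = ΔH = 206.88 kJ/s = 206.88 kW
Heat supplied = 744.76 MJ/h

Q_in = 745 MJ/h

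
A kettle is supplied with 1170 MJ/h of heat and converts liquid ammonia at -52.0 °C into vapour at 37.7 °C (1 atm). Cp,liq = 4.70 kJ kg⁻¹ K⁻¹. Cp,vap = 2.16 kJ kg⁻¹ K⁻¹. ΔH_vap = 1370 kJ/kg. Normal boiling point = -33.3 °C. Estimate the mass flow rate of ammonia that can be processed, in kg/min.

ṁ = 12.1 kg/min

Δh = 4.70×(-33.3−-52.0) + 1370 + 2.16×(37.7−-33.3) = 1611.2 kJ/kg
Q = 1170 MJ/h = 325 kJ/s = 19500 kJ/min
ṁ = Q/Δh = 19500 / 1611.2 = 12.102 kg/min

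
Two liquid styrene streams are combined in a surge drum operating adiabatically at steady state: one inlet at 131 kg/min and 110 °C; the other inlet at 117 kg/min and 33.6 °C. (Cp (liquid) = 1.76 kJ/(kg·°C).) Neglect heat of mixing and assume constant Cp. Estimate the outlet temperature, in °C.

T_out = 74.0 °C

Energy balance with Q = 0: Σ ṁᵢCp,ᵢ(T_out − Tᵢ) = 0
Σ ṁᵢCp,ᵢTᵢ = 131×1.76×110 + 117×1.76×33.6 = 32281
Σ ṁᵢCp,ᵢ = 131×1.76 + 117×1.76 = 436.48
T_out = 32281 / 436.48 = 73.956 °C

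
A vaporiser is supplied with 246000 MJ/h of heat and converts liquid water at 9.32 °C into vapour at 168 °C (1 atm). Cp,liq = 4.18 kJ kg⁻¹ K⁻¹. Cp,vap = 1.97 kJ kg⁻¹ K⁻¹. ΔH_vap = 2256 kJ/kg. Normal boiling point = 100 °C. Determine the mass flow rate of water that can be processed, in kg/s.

ṁ = 24.7 kg/s

Δh = 4.18×(100−9.32) + 2256 + 1.97×(168−100) = 2769 kJ/kg
Q = 246000 MJ/h = 68333 kJ/s = 68333 kJ/s
ṁ = Q/Δh = 68333 / 2769 = 24.678 kg/s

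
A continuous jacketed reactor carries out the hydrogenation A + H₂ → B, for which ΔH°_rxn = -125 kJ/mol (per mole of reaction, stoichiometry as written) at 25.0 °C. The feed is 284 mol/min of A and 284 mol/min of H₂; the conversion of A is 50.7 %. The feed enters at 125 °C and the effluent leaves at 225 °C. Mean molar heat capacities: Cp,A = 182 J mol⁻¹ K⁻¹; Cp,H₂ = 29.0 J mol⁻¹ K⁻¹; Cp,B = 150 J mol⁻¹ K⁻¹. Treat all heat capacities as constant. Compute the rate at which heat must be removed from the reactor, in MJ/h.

Q_out = 826 MJ/h

Extent of reaction ξ = 0.507 × 284 = 143.99 mol/min
Reaction term: ξ·ΔH°_rxn = 143.99 × -125 = -17998 kJ/min
Sensible, feed 125→25 °C: -5992.4 kJ/min
Outlet flows (mol/min): A 140.01, H₂ 140.01, B 143.99
Sensible, products 25→225 °C: 10228 kJ/min
Q = ΔH = -13763 kJ/min = -229.38 kW
Heat removed = 825.77 MJ/h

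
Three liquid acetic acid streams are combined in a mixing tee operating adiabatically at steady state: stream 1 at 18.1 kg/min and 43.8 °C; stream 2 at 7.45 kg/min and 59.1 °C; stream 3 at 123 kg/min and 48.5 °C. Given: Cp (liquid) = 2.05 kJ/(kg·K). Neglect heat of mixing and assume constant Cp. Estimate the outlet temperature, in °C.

Energy balance with Q = 0: Σ ṁᵢCp,ᵢ(T_out − Tᵢ) = 0
T_out = Σ ṁᵢCp,ᵢTᵢ / Σ ṁᵢCp,ᵢ
      = 14757 / 304.53 = 48.459 °C

T_out = 48.5 °C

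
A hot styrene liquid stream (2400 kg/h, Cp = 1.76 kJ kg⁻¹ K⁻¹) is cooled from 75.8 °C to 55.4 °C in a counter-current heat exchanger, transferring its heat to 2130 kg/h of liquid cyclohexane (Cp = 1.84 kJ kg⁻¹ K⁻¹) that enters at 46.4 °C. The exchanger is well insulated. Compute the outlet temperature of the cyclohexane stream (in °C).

T_c,out = 68.4 °C

Heat released by hot stream: Q = 2400 × 1.76 × (75.8 − 55.4) = 86170 kJ/h
Energy balance on cold side (adiabatic exchanger): Q = ṁ_c·Cp_c·(T_c,out − T_c,in)
T_c,out = 46.4 + 86170/(2130 × 1.84) = 68.387 °C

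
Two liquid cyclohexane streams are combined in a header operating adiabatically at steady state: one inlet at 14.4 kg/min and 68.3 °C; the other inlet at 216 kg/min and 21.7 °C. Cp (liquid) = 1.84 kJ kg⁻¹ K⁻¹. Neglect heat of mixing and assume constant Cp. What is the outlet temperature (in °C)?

Adiabatic, steady state ⇒ Σ ṁᵢCp,ᵢ(T_out − Tᵢ) = 0
T_out = Σ ṁᵢCp,ᵢTᵢ / Σ ṁᵢCp,ᵢ
      = 10434 / 423.94 = 24.613 °C

T_out = 24.6 °C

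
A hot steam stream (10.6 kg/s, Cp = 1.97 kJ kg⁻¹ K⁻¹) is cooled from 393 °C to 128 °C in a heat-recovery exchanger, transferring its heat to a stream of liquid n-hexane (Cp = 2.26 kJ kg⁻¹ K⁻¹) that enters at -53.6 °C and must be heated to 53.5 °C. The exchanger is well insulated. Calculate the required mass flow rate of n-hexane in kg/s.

ṁ_c = 22.9 kg/s

Heat released by hot stream: Q = 10.6 × 1.97 × (393 − 128) = 5533.7 kJ/s
Energy balance on cold side (adiabatic exchanger): Q = ṁ_c·Cp_c·(T_c,out − T_c,in)
ṁ_c = 5533.7 / [2.26 × (53.5 − -53.6)] = 22.862 kg/s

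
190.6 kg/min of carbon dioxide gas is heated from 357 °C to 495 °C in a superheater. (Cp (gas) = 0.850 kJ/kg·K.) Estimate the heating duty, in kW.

Q = 373 kW

Q = ṁ·Cp·ΔT = 190.6 × 0.850 × (495 − 357) = 22357 kJ/min
Converting: 22357 / 60 s = 372.62 kW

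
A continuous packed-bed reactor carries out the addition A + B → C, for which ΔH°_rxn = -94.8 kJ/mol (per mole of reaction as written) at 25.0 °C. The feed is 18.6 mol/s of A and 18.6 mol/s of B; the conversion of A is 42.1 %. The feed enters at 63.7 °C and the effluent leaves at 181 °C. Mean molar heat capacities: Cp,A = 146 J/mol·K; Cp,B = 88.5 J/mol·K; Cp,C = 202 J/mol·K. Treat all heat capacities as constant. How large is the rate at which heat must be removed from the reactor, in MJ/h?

Q_out = 973 MJ/h

Extent of reaction ξ = 0.421 × 18.6 = 7.8306 mol/s
Reaction term: ξ·ΔH°_rxn = 7.8306 × -94.8 = -742.34 kJ/s
Sensible, feed 63.7→25 °C: -168.8 kJ/s
Outlet flows (mol/s): A 10.769, B 10.769, C 7.8306
Sensible, products 25→181 °C: 640.72 kJ/s
Q = ΔH = -270.41 kJ/s = -270.41 kW
Heat removed = 973.49 MJ/h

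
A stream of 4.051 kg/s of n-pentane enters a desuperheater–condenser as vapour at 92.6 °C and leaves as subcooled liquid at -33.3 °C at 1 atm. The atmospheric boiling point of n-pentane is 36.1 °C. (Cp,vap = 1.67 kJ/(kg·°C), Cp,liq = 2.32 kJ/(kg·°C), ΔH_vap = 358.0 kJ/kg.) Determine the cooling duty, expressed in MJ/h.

Q_c = 8950 MJ/h

vapour 92.6→36.1 °C: -94.355 kJ/kg
condensation at 36.1 °C: -358 kJ/kg
liquid 36.1→-33.3 °C: -161.01 kJ/kg
Δh = -94.355 + -358 + -161.01 = -613.36 kJ/kg
Q = ṁ·Δh = 4.051 kg/s × -613.36 kJ/kg = -2484.7 kJ/s
|Q| = 2484.7 kW = 8945 MJ/h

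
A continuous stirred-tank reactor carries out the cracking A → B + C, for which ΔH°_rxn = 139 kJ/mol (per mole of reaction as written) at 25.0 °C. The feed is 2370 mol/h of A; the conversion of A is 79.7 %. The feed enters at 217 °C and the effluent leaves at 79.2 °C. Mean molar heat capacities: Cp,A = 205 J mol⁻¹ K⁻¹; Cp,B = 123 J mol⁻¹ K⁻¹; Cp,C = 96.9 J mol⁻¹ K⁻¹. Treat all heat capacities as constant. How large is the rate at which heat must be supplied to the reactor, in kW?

Extent of reaction ξ = 0.797 × 2370 = 1888.9 mol/h
Reaction term: ξ·ΔH°_rxn = 1888.9 × 139 = 262560 kJ/h
Sensible, feed 217→25 °C: -93283 kJ/h
Outlet flows (mol/h): A 481.11, B 1888.9, C 1888.9
Sensible, products 25→79.2 °C: 27858 kJ/h
Q = ΔH = 197130 kJ/h = 54.759 kW
Heat supplied = 54.759 kW

Q_in = 54.8 kW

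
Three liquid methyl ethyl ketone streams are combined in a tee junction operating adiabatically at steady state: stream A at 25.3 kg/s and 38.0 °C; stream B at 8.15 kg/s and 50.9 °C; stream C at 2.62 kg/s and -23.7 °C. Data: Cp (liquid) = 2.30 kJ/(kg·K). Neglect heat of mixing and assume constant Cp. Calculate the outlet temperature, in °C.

T_out = 36.4 °C

Adiabatic, steady state ⇒ Σ ṁᵢCp,ᵢ(T_out − Tᵢ) = 0
T_out = Σ ṁᵢCp,ᵢTᵢ / Σ ṁᵢCp,ᵢ
      = 3022.5 / 82.961 = 36.433 °C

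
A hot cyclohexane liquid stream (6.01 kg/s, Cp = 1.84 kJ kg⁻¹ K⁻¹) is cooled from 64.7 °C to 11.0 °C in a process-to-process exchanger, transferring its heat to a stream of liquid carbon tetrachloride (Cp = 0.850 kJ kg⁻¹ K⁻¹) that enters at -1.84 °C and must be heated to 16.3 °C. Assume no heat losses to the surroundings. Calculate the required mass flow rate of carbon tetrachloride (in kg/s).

Heat released by hot stream: Q = 6.01 × 1.84 × (64.7 − 11.0) = 593.84 kJ/s
Energy balance on cold side (adiabatic exchanger): Q = ṁ_c·Cp_c·(T_c,out − T_c,in)
ṁ_c = 593.84 / [0.850 × (16.3 − -1.84)] = 38.513 kg/s

ṁ_c = 38.5 kg/s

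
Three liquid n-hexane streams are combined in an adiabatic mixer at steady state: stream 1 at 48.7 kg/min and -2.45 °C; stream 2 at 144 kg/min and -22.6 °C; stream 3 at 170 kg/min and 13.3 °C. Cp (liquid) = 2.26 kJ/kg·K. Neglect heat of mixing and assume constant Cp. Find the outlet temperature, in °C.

T_out = -3.07 °C

No heat crosses the boundary, so H_out = H_in.
T_out = Σ ṁᵢCp,ᵢTᵢ / Σ ṁᵢCp,ᵢ
      = -2514.7 / 819.7 = -3.0679 °C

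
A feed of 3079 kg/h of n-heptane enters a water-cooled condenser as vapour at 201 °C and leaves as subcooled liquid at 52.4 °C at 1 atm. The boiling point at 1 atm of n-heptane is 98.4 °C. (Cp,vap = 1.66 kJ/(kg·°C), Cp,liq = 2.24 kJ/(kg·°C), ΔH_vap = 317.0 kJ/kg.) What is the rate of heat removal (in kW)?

vapour 201→98.4 °C: -170.32 kJ/kg
condensation at 98.4 °C: -317 kJ/kg
liquid 98.4→52.4 °C: -103.04 kJ/kg
Δh = -170.32 + -317 + -103.04 = -590.36 kJ/kg
Q = ṁ·Δh = 3079 kg/h × -590.36 kJ/kg = -1.8177e+06 kJ/h
|Q| = 504.92 kW

Q_c = 505 kW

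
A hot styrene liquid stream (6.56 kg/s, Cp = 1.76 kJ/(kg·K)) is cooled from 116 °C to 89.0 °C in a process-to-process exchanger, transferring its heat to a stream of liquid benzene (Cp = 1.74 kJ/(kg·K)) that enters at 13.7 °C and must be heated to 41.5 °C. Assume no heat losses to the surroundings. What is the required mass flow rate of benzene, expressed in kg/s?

Heat released by hot stream: Q = 6.56 × 1.76 × (116 − 89.0) = 311.73 kJ/s
Energy balance on cold side (adiabatic exchanger): Q = ṁ_c·Cp_c·(T_c,out − T_c,in)
ṁ_c = 311.73 / [1.74 × (41.5 − 13.7)] = 6.4445 kg/s

ṁ_c = 6.44 kg/s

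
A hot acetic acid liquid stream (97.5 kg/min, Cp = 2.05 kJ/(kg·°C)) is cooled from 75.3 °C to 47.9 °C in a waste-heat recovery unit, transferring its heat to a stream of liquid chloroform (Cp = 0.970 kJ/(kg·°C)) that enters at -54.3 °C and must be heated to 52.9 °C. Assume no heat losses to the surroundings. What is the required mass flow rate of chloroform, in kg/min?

ṁ_c = 52.7 kg/min

Heat released by hot stream: Q = 97.5 × 2.05 × (75.3 − 47.9) = 5476.6 kJ/min
Energy balance on cold side (adiabatic exchanger): Q = ṁ_c·Cp_c·(T_c,out − T_c,in)
ṁ_c = 5476.6 / [0.970 × (52.9 − -54.3)] = 52.667 kg/min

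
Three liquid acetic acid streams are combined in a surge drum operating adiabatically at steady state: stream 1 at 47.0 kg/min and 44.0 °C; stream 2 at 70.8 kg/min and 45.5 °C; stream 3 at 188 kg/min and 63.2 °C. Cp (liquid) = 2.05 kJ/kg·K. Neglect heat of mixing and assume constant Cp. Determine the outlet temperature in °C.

No heat crosses the boundary, so H_out = H_in.
Σ ṁᵢCp,ᵢTᵢ = 47.0×2.05×44.0 + 70.8×2.05×45.5 + 188×2.05×63.2 = 35201
Σ ṁᵢCp,ᵢ = 47.0×2.05 + 70.8×2.05 + 188×2.05 = 626.89
T_out = 35201 / 626.89 = 56.151 °C

T_out = 56.2 °C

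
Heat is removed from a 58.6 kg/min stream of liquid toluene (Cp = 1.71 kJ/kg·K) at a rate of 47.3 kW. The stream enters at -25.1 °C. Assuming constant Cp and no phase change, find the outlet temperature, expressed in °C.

Q = 47.3 kW = 2838 kJ/min
ΔT = Q/(ṁ·Cp) = 2838/(58.6×1.71) = 28.322 K
T_out = -25.1 − 28.322 = -53.422 °C

T_out = -53.4 °C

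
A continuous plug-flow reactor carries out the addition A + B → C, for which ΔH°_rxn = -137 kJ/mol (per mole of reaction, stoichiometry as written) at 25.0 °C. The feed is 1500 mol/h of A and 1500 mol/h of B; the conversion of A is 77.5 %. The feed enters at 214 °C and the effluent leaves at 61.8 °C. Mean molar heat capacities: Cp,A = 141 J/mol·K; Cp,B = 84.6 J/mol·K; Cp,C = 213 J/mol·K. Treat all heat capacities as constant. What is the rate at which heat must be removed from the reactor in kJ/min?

Q_out = 3520 kJ/min

Extent of reaction ξ = 0.775 × 1500 = 1162.5 mol/h
Reaction term: ξ·ΔH°_rxn = 1162.5 × -137 = -159260 kJ/h
Sensible, feed 214→25 °C: -63958 kJ/h
Outlet flows (mol/h): A 337.5, B 337.5, C 1162.5
Sensible, products 25→61.8 °C: 11914 kJ/h
Q = ΔH = -211310 kJ/h = -58.696 kW
Heat removed = 3521.8 kJ/min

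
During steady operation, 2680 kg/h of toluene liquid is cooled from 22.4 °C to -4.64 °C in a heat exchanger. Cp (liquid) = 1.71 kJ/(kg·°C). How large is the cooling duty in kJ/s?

Q_c = 34.4 kJ/s

Q = ṁ·Cp·ΔT = 2680 × 1.71 × (-4.64 − 22.4) = -123920 kJ/h
Converting: 123920 / 3600 s = 34.422 kW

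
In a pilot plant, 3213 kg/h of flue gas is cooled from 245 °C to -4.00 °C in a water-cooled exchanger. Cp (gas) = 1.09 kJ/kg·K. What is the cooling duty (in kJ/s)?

Q_c = 242 kJ/s

Q = ṁ·Cp·ΔT = 3213 × 1.09 × (-4.00 − 245) = -872040 kJ/h
Converting: 872040 / 3600 s = 242.23 kW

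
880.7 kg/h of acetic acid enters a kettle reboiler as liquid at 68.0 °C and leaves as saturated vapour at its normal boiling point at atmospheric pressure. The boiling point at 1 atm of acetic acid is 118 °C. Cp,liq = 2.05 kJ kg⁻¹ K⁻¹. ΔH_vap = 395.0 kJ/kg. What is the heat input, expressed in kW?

Q = 122 kW

liquid 68.0→118 °C: 102.5 kJ/kg
vaporisation at 118 °C: 395 kJ/kg
Δh = 102.5 + 395 = 497.5 kJ/kg
Q = ṁ·Δh = 880.7 kg/h × 497.5 kJ/kg = 438150 kJ/h
|Q| = 121.71 kW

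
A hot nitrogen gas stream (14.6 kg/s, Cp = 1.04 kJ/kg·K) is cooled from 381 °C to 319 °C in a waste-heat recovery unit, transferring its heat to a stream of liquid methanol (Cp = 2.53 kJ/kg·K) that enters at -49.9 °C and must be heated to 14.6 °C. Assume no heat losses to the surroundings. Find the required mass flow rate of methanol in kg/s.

ṁ_c = 5.77 kg/s

Heat released by hot stream: Q = 14.6 × 1.04 × (381 − 319) = 941.41 kJ/s
Energy balance on cold side (adiabatic exchanger): Q = ṁ_c·Cp_c·(T_c,out − T_c,in)
ṁ_c = 941.41 / [2.53 × (14.6 − -49.9)] = 5.769 kg/s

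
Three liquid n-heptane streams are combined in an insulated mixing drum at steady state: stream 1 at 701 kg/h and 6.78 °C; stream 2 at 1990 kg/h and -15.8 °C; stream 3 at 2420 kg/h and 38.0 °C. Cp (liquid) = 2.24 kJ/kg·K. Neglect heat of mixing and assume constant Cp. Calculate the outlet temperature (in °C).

Adiabatic, steady state ⇒ Σ ṁᵢCp,ᵢ(T_out − Tᵢ) = 0
Σ ṁᵢCp,ᵢTᵢ = 701×2.24×6.78 + 1990×2.24×-15.8 + 2420×2.24×38.0 = 146210
Σ ṁᵢCp,ᵢ = 701×2.24 + 1990×2.24 + 2420×2.24 = 11449
T_out = 146210 / 11449 = 12.771 °C

T_out = 12.8 °C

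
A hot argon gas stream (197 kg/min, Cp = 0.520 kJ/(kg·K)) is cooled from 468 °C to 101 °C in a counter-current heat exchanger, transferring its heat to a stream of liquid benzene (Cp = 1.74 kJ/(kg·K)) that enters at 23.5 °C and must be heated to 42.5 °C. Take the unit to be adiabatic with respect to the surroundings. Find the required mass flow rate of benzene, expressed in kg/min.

Heat released by hot stream: Q = 197 × 0.520 × (468 − 101) = 37595 kJ/min
Energy balance on cold side (adiabatic exchanger): Q = ṁ_c·Cp_c·(T_c,out − T_c,in)
ṁ_c = 37595 / [1.74 × (42.5 − 23.5)] = 1137.2 kg/min

ṁ_c = 1140 kg/min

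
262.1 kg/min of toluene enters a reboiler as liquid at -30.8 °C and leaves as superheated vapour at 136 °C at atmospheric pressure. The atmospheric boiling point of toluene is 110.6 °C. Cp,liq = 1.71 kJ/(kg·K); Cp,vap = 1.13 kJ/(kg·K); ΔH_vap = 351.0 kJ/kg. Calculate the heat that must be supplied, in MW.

liquid -30.8→110.6 °C: 241.79 kJ/kg
vaporisation at 110.6 °C: 351 kJ/kg
vapour 110.6→136 °C: 28.702 kJ/kg
Δh = 241.79 + 351 + 28.702 = 621.5 kJ/kg
Q = ṁ·Δh = 262.1 kg/min × 621.5 kJ/kg = 162890 kJ/min
|Q| = 2714.9 kW = 2.7149 MW

Q = 2.71 MW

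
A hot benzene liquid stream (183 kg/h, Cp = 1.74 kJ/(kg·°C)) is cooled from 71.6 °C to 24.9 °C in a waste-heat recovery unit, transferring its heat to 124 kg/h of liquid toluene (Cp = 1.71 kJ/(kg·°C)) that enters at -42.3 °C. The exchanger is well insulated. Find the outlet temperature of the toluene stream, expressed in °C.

Heat released by hot stream: Q = 183 × 1.74 × (71.6 − 24.9) = 14870 kJ/h
Energy balance on cold side (adiabatic exchanger): Q = ṁ_c·Cp_c·(T_c,out − T_c,in)
T_c,out = -42.3 + 14870/(124 × 1.71) = 27.829 °C

T_c,out = 27.8 °C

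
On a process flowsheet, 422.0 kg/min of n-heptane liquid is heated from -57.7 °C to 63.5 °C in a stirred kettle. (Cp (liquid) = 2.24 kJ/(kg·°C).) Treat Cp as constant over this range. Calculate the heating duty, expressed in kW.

Q = ṁ·Cp·ΔT = 422.0 × 2.24 × (63.5 − -57.7) = 114570 kJ/min
Converting: 114570 / 60 s = 1909.5 kW

Q = 1910 kW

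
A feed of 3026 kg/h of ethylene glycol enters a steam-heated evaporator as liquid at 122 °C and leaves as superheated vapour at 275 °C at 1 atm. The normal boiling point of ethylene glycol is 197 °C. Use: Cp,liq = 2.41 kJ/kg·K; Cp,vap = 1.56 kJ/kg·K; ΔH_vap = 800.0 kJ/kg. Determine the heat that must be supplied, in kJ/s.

Q = 927 kJ/s

liquid 122→197 °C: 180.75 kJ/kg
vaporisation at 197 °C: 800 kJ/kg
vapour 197→275 °C: 121.68 kJ/kg
Δh = 180.75 + 800 + 121.68 = 1102.4 kJ/kg
Q = ṁ·Δh = 3026 kg/h × 1102.4 kJ/kg = 3.336e+06 kJ/h
|Q| = 926.65 kW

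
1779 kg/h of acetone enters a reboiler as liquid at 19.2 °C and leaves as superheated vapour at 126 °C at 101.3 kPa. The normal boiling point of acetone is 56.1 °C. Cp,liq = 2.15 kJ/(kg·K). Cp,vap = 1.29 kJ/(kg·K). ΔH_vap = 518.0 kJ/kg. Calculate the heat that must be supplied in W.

Q = 340000 W

liquid 19.2→56.1 °C: 79.335 kJ/kg
vaporisation at 56.1 °C: 518 kJ/kg
vapour 56.1→126 °C: 90.171 kJ/kg
Δh = 79.335 + 518 + 90.171 = 687.51 kJ/kg
Q = ṁ·Δh = 1779 kg/h × 687.51 kJ/kg = 1.2231e+06 kJ/h
|Q| = 339.74 kW = 339740 W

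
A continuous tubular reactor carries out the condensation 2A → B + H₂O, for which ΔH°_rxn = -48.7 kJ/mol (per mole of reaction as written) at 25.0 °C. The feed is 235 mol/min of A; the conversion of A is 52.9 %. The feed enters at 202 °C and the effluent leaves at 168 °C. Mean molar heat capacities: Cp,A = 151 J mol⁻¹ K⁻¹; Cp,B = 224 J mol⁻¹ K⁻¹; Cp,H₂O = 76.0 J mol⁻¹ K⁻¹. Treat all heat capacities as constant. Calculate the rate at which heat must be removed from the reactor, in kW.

Extent of reaction ξ = 0.529 × 235 / 2 = 62.158 mol/min
Reaction term: ξ·ΔH°_rxn = 62.158 × -48.7 = -3027.1 kJ/min
Sensible, feed 202→25 °C: -6280.8 kJ/min
Outlet flows (mol/min): A 110.68, B 62.158, H₂O 62.158
Sensible, products 25→168 °C: 5056.6 kJ/min
Q = ΔH = -4251.3 kJ/min = -70.856 kW
Heat removed = 70.856 kW

Q_out = 70.9 kW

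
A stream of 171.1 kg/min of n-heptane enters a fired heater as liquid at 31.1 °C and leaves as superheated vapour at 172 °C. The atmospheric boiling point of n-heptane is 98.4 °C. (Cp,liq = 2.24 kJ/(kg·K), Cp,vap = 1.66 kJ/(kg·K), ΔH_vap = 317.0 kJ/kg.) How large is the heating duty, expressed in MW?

Q = 1.68 MW

liquid 31.1→98.4 °C: 150.75 kJ/kg
vaporisation at 98.4 °C: 317 kJ/kg
vapour 98.4→172 °C: 122.18 kJ/kg
Δh = 150.75 + 317 + 122.18 = 589.93 kJ/kg
Q = ṁ·Δh = 171.1 kg/min × 589.93 kJ/kg = 100940 kJ/min
|Q| = 1682.3 kW = 1.6823 MW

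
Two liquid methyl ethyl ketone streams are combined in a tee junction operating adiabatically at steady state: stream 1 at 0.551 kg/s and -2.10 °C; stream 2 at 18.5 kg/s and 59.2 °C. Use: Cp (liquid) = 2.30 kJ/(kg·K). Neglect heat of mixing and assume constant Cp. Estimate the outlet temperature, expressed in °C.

Adiabatic, steady state ⇒ Σ ṁᵢCp,ᵢ(T_out − Tᵢ) = 0
Σ ṁᵢCp,ᵢTᵢ = 0.551×2.30×-2.10 + 18.5×2.30×59.2 = 2516.3
Σ ṁᵢCp,ᵢ = 0.551×2.30 + 18.5×2.30 = 43.817
T_out = 2516.3 / 43.817 = 57.427 °C

T_out = 57.4 °C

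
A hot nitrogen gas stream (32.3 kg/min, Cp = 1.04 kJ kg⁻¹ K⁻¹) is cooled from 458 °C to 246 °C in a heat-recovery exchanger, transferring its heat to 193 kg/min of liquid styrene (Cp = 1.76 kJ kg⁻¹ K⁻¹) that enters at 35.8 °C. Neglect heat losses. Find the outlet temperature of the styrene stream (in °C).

Heat released by hot stream: Q = 32.3 × 1.04 × (458 − 246) = 7121.5 kJ/min
Energy balance on cold side (adiabatic exchanger): Q = ṁ_c·Cp_c·(T_c,out − T_c,in)
T_c,out = 35.8 + 7121.5/(193 × 1.76) = 56.765 °C

T_c,out = 56.8 °C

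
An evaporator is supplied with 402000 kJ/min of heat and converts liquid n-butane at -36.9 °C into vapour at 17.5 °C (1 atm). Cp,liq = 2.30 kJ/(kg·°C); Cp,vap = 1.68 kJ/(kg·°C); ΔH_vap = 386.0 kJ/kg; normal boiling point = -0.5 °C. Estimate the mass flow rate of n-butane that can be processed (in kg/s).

ṁ = 13.4 kg/s

Δh = 2.30×(-0.5−-36.9) + 386.0 + 1.68×(17.5−-0.5) = 499.96 kJ/kg
Q = 402000 kJ/min = 6700 kJ/s = 6700 kJ/s
ṁ = Q/Δh = 6700 / 499.96 = 13.401 kg/s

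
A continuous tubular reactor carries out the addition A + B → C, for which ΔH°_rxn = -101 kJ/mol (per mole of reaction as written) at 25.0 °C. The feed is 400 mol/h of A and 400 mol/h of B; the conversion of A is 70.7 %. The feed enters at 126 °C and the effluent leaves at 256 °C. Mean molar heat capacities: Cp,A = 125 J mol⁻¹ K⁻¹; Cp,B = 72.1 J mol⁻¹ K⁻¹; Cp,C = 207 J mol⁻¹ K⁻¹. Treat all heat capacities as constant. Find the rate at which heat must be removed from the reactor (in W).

Q_out = 4910 W

Extent of reaction ξ = 0.707 × 400 = 282.8 mol/h
Reaction term: ξ·ΔH°_rxn = 282.8 × -101 = -28563 kJ/h
Sensible, feed 126→25 °C: -7962.8 kJ/h
Outlet flows (mol/h): A 117.2, B 117.2, C 282.8
Sensible, products 25→256 °C: 18859 kJ/h
Q = ΔH = -17667 kJ/h = -4.9075 kW
Heat removed = 4907.5 W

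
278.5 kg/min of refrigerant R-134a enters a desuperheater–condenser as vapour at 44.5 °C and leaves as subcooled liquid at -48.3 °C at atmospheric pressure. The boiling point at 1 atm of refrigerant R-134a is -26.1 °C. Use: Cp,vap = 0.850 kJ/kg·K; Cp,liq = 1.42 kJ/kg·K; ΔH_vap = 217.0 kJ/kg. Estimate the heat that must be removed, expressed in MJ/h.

vapour 44.5→-26.1 °C: -60.01 kJ/kg
condensation at -26.1 °C: -217 kJ/kg
liquid -26.1→-48.3 °C: -31.524 kJ/kg
Δh = -60.01 + -217 + -31.524 = -308.53 kJ/kg
Q = ṁ·Δh = 278.5 kg/min × -308.53 kJ/kg = -85927 kJ/min
|Q| = 1432.1 kW = 5155.6 MJ/h

Q_c = 5160 MJ/h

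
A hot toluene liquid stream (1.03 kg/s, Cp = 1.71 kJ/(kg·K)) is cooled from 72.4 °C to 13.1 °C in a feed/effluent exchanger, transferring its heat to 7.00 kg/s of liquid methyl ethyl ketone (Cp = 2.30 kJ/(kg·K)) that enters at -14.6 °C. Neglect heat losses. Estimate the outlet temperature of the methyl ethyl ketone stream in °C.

T_c,out = -8.11 °C

Heat released by hot stream: Q = 1.03 × 1.71 × (72.4 − 13.1) = 104.45 kJ/s
Energy balance on cold side (adiabatic exchanger): Q = ṁ_c·Cp_c·(T_c,out − T_c,in)
T_c,out = -14.6 + 104.45/(7.00 × 2.30) = -8.1127 °C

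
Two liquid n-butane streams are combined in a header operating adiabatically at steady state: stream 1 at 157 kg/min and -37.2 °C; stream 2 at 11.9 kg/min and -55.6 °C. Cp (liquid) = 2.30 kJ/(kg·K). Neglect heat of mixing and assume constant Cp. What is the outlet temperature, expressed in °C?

Adiabatic, steady state ⇒ Σ ṁᵢCp,ᵢ(T_out − Tᵢ) = 0
T_out = Σ ṁᵢCp,ᵢTᵢ / Σ ṁᵢCp,ᵢ
      = -14955 / 388.47 = -38.496 °C

T_out = -38.5 °C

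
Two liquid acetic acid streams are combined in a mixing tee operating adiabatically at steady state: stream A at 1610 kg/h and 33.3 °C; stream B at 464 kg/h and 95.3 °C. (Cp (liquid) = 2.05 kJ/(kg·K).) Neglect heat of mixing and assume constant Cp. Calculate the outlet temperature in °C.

T_out = 47.2 °C

Adiabatic, steady state ⇒ Σ ṁᵢCp,ᵢ(T_out − Tᵢ) = 0
Σ ṁᵢCp,ᵢTᵢ = 1610×2.05×33.3 + 464×2.05×95.3 = 200560
Σ ṁᵢCp,ᵢ = 1610×2.05 + 464×2.05 = 4251.7
T_out = 200560 / 4251.7 = 47.171 °C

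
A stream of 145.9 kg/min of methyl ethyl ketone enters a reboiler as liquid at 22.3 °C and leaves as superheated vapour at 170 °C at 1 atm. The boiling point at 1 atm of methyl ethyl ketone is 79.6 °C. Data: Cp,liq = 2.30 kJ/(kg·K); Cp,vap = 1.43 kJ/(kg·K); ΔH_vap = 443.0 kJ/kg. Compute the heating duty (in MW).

liquid 22.3→79.6 °C: 131.79 kJ/kg
vaporisation at 79.6 °C: 443 kJ/kg
vapour 79.6→170 °C: 129.27 kJ/kg
Δh = 131.79 + 443 + 129.27 = 704.06 kJ/kg
Q = ṁ·Δh = 145.9 kg/min × 704.06 kJ/kg = 102720 kJ/min
|Q| = 1712 kW = 1.712 MW

Q = 1.71 MW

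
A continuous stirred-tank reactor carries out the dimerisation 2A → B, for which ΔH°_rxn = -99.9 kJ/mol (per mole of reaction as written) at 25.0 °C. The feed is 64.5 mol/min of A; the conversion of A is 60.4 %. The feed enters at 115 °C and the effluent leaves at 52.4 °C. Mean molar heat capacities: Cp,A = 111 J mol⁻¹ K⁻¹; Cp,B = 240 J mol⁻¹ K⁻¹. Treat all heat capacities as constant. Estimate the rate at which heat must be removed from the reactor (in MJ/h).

Extent of reaction ξ = 0.604 × 64.5 / 2 = 19.479 mol/min
Reaction term: ξ·ΔH°_rxn = 19.479 × -99.9 = -1946 kJ/min
Sensible, feed 115→25 °C: -644.36 kJ/min
Outlet flows (mol/min): A 25.542, B 19.479
Sensible, products 25→52.4 °C: 205.78 kJ/min
Q = ΔH = -2384.5 kJ/min = -39.742 kW
Heat removed = 143.07 MJ/h

Q_out = 143 MJ/h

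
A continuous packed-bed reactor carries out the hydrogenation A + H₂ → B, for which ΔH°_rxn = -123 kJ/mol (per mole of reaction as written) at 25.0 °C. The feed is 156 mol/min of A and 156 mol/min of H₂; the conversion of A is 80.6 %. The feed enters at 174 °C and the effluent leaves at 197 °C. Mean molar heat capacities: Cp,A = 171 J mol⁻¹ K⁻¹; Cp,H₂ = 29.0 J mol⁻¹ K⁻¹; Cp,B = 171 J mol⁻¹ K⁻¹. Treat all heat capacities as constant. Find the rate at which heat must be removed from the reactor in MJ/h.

Extent of reaction ξ = 0.806 × 156 = 125.74 mol/min
Reaction term: ξ·ΔH°_rxn = 125.74 × -123 = -15466 kJ/min
Sensible, feed 174→25 °C: -4648.8 kJ/min
Outlet flows (mol/min): A 30.264, H₂ 30.264, B 125.74
Sensible, products 25→197 °C: 4739.2 kJ/min
Q = ΔH = -15375 kJ/min = -256.25 kW
Heat removed = 922.51 MJ/h

Q_out = 923 MJ/h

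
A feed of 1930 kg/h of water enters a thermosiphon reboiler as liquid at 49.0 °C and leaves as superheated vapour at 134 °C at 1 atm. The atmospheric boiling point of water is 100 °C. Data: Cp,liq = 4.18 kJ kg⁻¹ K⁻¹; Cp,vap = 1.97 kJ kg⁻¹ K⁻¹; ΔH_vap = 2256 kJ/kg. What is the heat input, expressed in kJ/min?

liquid 49.0→100 °C: 213.18 kJ/kg
vaporisation at 100 °C: 2256 kJ/kg
vapour 100→134 °C: 66.98 kJ/kg
Δh = 213.18 + 2256 + 66.98 = 2536.2 kJ/kg
Q = ṁ·Δh = 1930 kg/h × 2536.2 kJ/kg = 4.8948e+06 kJ/h
|Q| = 1359.7 kW = 81580 kJ/min

Q = 81600 kJ/min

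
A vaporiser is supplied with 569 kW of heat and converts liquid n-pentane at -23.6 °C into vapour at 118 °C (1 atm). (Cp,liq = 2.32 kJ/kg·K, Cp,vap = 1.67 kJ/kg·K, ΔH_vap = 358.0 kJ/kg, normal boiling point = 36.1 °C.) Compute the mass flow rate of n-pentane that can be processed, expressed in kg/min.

Δh = 2.32×(36.1−-23.6) + 358.0 + 1.67×(118−36.1) = 633.28 kJ/kg
Q = 569 kW = 569 kJ/s = 34140 kJ/min
ṁ = Q/Δh = 34140 / 633.28 = 53.91 kg/min

ṁ = 53.9 kg/min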